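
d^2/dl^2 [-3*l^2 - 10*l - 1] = -6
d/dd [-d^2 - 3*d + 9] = -2*d - 3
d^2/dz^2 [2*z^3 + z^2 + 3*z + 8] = 12*z + 2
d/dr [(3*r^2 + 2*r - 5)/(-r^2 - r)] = (-r^2 - 10*r - 5)/(r^2*(r^2 + 2*r + 1))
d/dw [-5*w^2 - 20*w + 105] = -10*w - 20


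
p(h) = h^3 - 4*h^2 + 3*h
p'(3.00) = 6.00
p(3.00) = 0.00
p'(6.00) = 63.00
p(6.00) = 90.00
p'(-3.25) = 60.69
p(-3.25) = -86.33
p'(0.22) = 1.39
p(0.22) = 0.48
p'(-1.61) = 23.66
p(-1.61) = -19.37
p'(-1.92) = 29.42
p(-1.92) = -27.58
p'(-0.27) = 5.38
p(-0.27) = -1.12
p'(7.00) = 94.00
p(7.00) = 168.00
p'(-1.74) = 26.00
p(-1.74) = -22.60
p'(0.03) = 2.76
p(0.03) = 0.09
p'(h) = 3*h^2 - 8*h + 3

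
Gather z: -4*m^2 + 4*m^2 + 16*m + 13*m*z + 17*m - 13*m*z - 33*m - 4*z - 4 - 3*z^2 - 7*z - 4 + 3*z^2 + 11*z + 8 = 0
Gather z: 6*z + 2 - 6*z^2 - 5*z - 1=-6*z^2 + z + 1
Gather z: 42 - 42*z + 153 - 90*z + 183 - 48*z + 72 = 450 - 180*z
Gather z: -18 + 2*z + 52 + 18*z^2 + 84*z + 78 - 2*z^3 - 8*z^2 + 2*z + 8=-2*z^3 + 10*z^2 + 88*z + 120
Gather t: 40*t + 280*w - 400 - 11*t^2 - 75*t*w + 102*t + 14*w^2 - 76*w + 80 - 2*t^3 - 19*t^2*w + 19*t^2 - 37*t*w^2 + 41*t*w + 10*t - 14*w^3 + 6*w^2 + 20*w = -2*t^3 + t^2*(8 - 19*w) + t*(-37*w^2 - 34*w + 152) - 14*w^3 + 20*w^2 + 224*w - 320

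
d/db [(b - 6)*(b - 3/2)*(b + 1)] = 3*b^2 - 13*b + 3/2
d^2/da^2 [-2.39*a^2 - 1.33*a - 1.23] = -4.78000000000000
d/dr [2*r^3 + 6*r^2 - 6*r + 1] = 6*r^2 + 12*r - 6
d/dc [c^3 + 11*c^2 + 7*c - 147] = 3*c^2 + 22*c + 7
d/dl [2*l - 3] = 2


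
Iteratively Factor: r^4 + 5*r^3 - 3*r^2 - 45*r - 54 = (r - 3)*(r^3 + 8*r^2 + 21*r + 18) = (r - 3)*(r + 3)*(r^2 + 5*r + 6) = (r - 3)*(r + 3)^2*(r + 2)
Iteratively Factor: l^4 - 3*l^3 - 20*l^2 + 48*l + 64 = (l + 4)*(l^3 - 7*l^2 + 8*l + 16) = (l - 4)*(l + 4)*(l^2 - 3*l - 4) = (l - 4)^2*(l + 4)*(l + 1)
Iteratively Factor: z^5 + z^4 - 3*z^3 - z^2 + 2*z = (z + 1)*(z^4 - 3*z^2 + 2*z) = (z - 1)*(z + 1)*(z^3 + z^2 - 2*z) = (z - 1)^2*(z + 1)*(z^2 + 2*z) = (z - 1)^2*(z + 1)*(z + 2)*(z)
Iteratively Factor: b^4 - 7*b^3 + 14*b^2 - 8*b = (b - 1)*(b^3 - 6*b^2 + 8*b) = (b - 4)*(b - 1)*(b^2 - 2*b) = (b - 4)*(b - 2)*(b - 1)*(b)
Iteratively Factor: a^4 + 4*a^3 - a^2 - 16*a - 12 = (a + 1)*(a^3 + 3*a^2 - 4*a - 12) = (a - 2)*(a + 1)*(a^2 + 5*a + 6) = (a - 2)*(a + 1)*(a + 3)*(a + 2)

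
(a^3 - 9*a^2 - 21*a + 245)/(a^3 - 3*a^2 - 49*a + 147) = (a^2 - 2*a - 35)/(a^2 + 4*a - 21)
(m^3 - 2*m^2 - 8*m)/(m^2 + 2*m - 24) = m*(m + 2)/(m + 6)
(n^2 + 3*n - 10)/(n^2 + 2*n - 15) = (n - 2)/(n - 3)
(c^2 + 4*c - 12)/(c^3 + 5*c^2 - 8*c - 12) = 1/(c + 1)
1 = 1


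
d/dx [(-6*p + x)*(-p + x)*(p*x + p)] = p*(6*p^2 - 14*p*x - 7*p + 3*x^2 + 2*x)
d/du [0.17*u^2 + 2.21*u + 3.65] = 0.34*u + 2.21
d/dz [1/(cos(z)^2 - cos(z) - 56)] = (2*cos(z) - 1)*sin(z)/(sin(z)^2 + cos(z) + 55)^2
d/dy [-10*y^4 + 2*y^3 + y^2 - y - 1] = -40*y^3 + 6*y^2 + 2*y - 1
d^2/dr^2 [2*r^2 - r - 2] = 4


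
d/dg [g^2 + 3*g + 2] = 2*g + 3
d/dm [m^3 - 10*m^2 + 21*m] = 3*m^2 - 20*m + 21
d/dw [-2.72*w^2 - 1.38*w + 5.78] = -5.44*w - 1.38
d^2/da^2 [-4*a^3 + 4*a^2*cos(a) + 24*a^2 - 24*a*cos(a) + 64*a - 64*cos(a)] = -4*a^2*cos(a) - 16*a*sin(a) + 24*a*cos(a) - 24*a + 48*sin(a) + 72*cos(a) + 48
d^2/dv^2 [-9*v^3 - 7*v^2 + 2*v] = -54*v - 14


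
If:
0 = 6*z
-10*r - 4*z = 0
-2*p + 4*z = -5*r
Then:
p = 0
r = 0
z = 0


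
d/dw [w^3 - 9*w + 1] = 3*w^2 - 9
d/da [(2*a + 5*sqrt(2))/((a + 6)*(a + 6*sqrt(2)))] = (2*(a + 6)*(a + 6*sqrt(2)) - (a + 6)*(2*a + 5*sqrt(2)) - (a + 6*sqrt(2))*(2*a + 5*sqrt(2)))/((a + 6)^2*(a + 6*sqrt(2))^2)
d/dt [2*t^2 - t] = 4*t - 1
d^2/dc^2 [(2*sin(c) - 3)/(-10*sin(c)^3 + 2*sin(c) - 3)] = 10*(80*sin(c)^6 - 270*sin(c)^5 - 104*sin(c)^4 + 294*sin(c)^3 + 73*sin(c)^2 + 36*sin(c) - 54)*sin(c)/(10*sin(c)^3 - 2*sin(c) + 3)^3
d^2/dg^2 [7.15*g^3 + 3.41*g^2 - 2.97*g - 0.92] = 42.9*g + 6.82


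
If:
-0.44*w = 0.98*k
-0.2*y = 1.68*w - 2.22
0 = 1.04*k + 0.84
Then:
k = -0.81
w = 1.80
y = -4.01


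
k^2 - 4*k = k*(k - 4)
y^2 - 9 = (y - 3)*(y + 3)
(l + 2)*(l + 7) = l^2 + 9*l + 14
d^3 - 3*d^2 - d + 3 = (d - 3)*(d - 1)*(d + 1)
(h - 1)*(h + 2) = h^2 + h - 2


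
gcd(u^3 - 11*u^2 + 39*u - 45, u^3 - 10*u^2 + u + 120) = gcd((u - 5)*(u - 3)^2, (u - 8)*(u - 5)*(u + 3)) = u - 5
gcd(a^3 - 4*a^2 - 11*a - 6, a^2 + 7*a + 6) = a + 1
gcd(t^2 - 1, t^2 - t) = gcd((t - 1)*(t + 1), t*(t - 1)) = t - 1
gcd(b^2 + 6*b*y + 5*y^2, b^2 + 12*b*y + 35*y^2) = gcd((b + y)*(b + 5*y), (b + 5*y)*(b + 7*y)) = b + 5*y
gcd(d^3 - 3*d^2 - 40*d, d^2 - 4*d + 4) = 1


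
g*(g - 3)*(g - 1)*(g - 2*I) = g^4 - 4*g^3 - 2*I*g^3 + 3*g^2 + 8*I*g^2 - 6*I*g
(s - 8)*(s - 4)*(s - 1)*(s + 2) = s^4 - 11*s^3 + 18*s^2 + 56*s - 64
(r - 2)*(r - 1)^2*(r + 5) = r^4 + r^3 - 15*r^2 + 23*r - 10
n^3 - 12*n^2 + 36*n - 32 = (n - 8)*(n - 2)^2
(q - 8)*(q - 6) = q^2 - 14*q + 48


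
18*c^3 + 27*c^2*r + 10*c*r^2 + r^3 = (c + r)*(3*c + r)*(6*c + r)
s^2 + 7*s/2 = s*(s + 7/2)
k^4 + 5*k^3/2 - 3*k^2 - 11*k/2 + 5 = (k - 1)^2*(k + 2)*(k + 5/2)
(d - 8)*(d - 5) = d^2 - 13*d + 40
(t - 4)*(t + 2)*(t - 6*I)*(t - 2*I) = t^4 - 2*t^3 - 8*I*t^3 - 20*t^2 + 16*I*t^2 + 24*t + 64*I*t + 96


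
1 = 1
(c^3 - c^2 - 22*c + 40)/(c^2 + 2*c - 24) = (c^2 + 3*c - 10)/(c + 6)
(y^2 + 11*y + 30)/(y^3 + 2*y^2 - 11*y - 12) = (y^2 + 11*y + 30)/(y^3 + 2*y^2 - 11*y - 12)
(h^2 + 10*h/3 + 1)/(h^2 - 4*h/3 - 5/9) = 3*(h + 3)/(3*h - 5)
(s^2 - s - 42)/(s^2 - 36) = (s - 7)/(s - 6)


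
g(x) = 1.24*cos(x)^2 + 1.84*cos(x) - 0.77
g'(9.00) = 0.17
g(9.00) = -1.42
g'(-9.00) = -0.17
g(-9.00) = -1.42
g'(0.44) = -1.74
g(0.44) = 1.91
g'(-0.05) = 0.22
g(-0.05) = 2.30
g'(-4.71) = -1.83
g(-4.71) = -0.77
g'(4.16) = 0.46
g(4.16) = -1.39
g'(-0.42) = 1.67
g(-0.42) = 1.94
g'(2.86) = 0.15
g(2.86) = -1.39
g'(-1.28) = 2.44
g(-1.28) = -0.14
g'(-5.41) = -2.63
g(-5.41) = 0.92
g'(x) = -2.48*sin(x)*cos(x) - 1.84*sin(x)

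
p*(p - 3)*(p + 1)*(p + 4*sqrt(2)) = p^4 - 2*p^3 + 4*sqrt(2)*p^3 - 8*sqrt(2)*p^2 - 3*p^2 - 12*sqrt(2)*p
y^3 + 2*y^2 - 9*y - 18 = (y - 3)*(y + 2)*(y + 3)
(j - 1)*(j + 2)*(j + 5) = j^3 + 6*j^2 + 3*j - 10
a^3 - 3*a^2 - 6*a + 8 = (a - 4)*(a - 1)*(a + 2)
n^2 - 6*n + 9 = (n - 3)^2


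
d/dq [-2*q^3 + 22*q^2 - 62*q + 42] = -6*q^2 + 44*q - 62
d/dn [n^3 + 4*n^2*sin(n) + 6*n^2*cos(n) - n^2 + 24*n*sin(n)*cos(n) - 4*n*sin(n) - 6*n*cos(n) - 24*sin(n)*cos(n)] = -6*n^2*sin(n) + 4*n^2*cos(n) + 3*n^2 + 14*n*sin(n) + 8*n*cos(n) + 24*n*cos(2*n) - 2*n - 4*sin(n) + 12*sin(2*n) - 6*cos(n) - 24*cos(2*n)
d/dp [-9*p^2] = -18*p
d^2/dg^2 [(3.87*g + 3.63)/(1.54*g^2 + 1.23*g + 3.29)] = ((3.08*g + 1.23)*(3.87*g + 3.63)*(6.16*g + 2.46) - (35.7588*g + 20.7006)*(1.54*g^2 + 1.23*g + 3.29))/(1.54*g^2 + 1.23*g + 3.29)^3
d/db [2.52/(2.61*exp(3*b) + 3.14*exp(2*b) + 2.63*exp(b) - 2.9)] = (-19.7316*exp(2*b) - 15.8256*exp(b) - 6.6276)*exp(b)/(2.61*exp(3*b) + 3.14*exp(2*b) + 2.63*exp(b) - 2.9)^2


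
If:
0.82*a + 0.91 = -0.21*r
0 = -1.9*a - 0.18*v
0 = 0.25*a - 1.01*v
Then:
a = 0.00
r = -4.33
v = 0.00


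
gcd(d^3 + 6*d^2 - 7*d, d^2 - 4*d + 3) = d - 1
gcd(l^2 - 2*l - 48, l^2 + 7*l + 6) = l + 6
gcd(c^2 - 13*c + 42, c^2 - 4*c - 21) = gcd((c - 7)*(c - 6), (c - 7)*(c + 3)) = c - 7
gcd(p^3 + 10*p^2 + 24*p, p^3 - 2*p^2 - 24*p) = p^2 + 4*p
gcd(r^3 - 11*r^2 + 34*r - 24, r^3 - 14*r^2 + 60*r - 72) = r - 6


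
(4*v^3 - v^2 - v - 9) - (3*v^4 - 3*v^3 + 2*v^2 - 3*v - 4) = -3*v^4 + 7*v^3 - 3*v^2 + 2*v - 5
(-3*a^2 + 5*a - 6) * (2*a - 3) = -6*a^3 + 19*a^2 - 27*a + 18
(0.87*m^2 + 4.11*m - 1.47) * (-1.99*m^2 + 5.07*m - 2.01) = -1.7313*m^4 - 3.768*m^3 + 22.0143*m^2 - 15.714*m + 2.9547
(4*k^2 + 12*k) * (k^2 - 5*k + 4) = 4*k^4 - 8*k^3 - 44*k^2 + 48*k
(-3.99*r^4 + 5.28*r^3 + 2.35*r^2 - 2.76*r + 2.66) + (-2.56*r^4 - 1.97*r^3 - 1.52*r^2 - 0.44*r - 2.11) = -6.55*r^4 + 3.31*r^3 + 0.83*r^2 - 3.2*r + 0.55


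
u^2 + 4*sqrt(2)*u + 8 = (u + 2*sqrt(2))^2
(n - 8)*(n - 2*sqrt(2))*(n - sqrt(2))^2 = n^4 - 8*n^3 - 4*sqrt(2)*n^3 + 10*n^2 + 32*sqrt(2)*n^2 - 80*n - 4*sqrt(2)*n + 32*sqrt(2)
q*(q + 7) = q^2 + 7*q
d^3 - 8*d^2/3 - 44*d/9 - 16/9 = (d - 4)*(d + 2/3)^2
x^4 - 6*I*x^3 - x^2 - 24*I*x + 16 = (x - 4*I)^2*(x + I)^2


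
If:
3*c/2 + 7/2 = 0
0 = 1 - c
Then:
No Solution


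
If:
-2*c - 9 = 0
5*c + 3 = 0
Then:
No Solution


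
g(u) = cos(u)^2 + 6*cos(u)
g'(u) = -2*sin(u)*cos(u) - 6*sin(u)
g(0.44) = 6.25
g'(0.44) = -3.33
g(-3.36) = -4.90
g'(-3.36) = -0.88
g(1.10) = 2.93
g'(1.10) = -6.16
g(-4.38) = -1.85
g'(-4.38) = -5.05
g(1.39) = 1.11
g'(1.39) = -6.26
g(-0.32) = 6.60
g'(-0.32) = 2.48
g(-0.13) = 6.93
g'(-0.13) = 1.03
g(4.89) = 1.09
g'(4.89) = 6.25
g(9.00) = -4.64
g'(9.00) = -1.72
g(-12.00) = 5.78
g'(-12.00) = -4.13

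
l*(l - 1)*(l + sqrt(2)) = l^3 - l^2 + sqrt(2)*l^2 - sqrt(2)*l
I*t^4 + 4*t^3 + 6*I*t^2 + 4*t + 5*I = (t - 5*I)*(t + I)^2*(I*t + 1)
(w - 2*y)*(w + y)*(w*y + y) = w^3*y - w^2*y^2 + w^2*y - 2*w*y^3 - w*y^2 - 2*y^3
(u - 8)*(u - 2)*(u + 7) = u^3 - 3*u^2 - 54*u + 112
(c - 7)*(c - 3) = c^2 - 10*c + 21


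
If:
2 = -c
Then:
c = -2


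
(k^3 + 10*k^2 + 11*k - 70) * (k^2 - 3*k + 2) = k^5 + 7*k^4 - 17*k^3 - 83*k^2 + 232*k - 140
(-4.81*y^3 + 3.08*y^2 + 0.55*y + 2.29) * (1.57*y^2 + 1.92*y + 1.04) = -7.5517*y^5 - 4.3996*y^4 + 1.7747*y^3 + 7.8545*y^2 + 4.9688*y + 2.3816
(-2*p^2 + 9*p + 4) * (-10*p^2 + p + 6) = 20*p^4 - 92*p^3 - 43*p^2 + 58*p + 24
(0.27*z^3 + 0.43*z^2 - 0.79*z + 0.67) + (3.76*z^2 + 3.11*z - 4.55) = 0.27*z^3 + 4.19*z^2 + 2.32*z - 3.88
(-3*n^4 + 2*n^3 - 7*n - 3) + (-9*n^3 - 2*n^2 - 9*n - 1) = -3*n^4 - 7*n^3 - 2*n^2 - 16*n - 4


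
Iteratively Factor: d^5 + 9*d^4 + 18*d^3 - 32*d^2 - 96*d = (d)*(d^4 + 9*d^3 + 18*d^2 - 32*d - 96) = d*(d + 3)*(d^3 + 6*d^2 - 32) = d*(d + 3)*(d + 4)*(d^2 + 2*d - 8) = d*(d - 2)*(d + 3)*(d + 4)*(d + 4)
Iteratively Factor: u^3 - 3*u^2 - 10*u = (u + 2)*(u^2 - 5*u) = (u - 5)*(u + 2)*(u)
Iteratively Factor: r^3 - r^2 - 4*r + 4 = (r - 2)*(r^2 + r - 2) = (r - 2)*(r + 2)*(r - 1)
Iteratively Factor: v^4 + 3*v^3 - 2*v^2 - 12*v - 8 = (v - 2)*(v^3 + 5*v^2 + 8*v + 4) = (v - 2)*(v + 2)*(v^2 + 3*v + 2) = (v - 2)*(v + 2)^2*(v + 1)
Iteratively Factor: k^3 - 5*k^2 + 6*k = (k)*(k^2 - 5*k + 6) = k*(k - 2)*(k - 3)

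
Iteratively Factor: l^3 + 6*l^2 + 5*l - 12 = (l + 3)*(l^2 + 3*l - 4) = (l - 1)*(l + 3)*(l + 4)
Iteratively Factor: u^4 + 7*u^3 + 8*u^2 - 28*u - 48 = (u + 2)*(u^3 + 5*u^2 - 2*u - 24) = (u - 2)*(u + 2)*(u^2 + 7*u + 12) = (u - 2)*(u + 2)*(u + 4)*(u + 3)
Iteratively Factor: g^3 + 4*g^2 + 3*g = (g + 1)*(g^2 + 3*g) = (g + 1)*(g + 3)*(g)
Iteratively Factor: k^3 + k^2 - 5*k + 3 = (k - 1)*(k^2 + 2*k - 3) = (k - 1)^2*(k + 3)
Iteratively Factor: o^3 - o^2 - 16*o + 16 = (o - 4)*(o^2 + 3*o - 4) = (o - 4)*(o + 4)*(o - 1)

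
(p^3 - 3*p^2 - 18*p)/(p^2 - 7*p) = (p^2 - 3*p - 18)/(p - 7)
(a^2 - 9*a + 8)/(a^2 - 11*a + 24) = (a - 1)/(a - 3)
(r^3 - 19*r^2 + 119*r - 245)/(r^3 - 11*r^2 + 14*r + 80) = (r^2 - 14*r + 49)/(r^2 - 6*r - 16)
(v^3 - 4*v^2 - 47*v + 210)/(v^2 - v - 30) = (v^2 + 2*v - 35)/(v + 5)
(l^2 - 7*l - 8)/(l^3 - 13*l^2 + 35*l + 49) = (l - 8)/(l^2 - 14*l + 49)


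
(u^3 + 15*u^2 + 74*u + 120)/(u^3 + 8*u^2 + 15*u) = (u^2 + 10*u + 24)/(u*(u + 3))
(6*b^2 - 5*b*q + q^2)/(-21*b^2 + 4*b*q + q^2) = (-2*b + q)/(7*b + q)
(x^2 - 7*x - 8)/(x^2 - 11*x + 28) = (x^2 - 7*x - 8)/(x^2 - 11*x + 28)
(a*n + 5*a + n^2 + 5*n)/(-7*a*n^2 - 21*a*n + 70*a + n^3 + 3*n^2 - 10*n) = (-a - n)/(7*a*n - 14*a - n^2 + 2*n)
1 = 1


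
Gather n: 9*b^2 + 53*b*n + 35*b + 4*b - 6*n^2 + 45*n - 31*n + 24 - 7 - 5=9*b^2 + 39*b - 6*n^2 + n*(53*b + 14) + 12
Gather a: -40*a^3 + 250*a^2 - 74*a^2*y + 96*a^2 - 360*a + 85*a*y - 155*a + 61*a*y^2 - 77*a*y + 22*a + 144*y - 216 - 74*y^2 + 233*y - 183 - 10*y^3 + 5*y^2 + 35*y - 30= -40*a^3 + a^2*(346 - 74*y) + a*(61*y^2 + 8*y - 493) - 10*y^3 - 69*y^2 + 412*y - 429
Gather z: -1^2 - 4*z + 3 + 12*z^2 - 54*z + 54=12*z^2 - 58*z + 56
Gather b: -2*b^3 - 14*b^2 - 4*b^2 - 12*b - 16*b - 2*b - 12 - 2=-2*b^3 - 18*b^2 - 30*b - 14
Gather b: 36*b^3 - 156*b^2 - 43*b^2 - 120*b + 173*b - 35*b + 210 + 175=36*b^3 - 199*b^2 + 18*b + 385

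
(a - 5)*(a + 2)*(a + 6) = a^3 + 3*a^2 - 28*a - 60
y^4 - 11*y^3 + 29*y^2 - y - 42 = (y - 7)*(y - 3)*(y - 2)*(y + 1)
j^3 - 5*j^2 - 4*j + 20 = (j - 5)*(j - 2)*(j + 2)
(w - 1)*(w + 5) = w^2 + 4*w - 5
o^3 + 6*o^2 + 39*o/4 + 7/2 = (o + 1/2)*(o + 2)*(o + 7/2)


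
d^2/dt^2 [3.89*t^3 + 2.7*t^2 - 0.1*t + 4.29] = 23.34*t + 5.4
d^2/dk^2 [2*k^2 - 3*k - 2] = 4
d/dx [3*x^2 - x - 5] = 6*x - 1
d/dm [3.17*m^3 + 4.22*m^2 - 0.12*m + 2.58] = 9.51*m^2 + 8.44*m - 0.12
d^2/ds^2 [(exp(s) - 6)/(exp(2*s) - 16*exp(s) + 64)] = (exp(2*s) + 8*exp(s) - 32)*exp(s)/(exp(4*s) - 32*exp(3*s) + 384*exp(2*s) - 2048*exp(s) + 4096)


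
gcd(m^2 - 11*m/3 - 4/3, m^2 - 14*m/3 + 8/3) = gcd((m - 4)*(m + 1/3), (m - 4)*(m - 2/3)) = m - 4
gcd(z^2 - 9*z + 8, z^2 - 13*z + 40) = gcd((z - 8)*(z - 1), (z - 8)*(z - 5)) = z - 8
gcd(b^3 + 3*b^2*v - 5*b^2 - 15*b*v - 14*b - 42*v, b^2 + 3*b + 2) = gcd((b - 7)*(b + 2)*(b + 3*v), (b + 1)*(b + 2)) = b + 2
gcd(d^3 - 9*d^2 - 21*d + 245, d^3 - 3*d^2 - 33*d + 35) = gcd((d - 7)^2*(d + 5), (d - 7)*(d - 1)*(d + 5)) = d^2 - 2*d - 35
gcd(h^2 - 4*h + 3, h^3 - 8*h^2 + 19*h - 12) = h^2 - 4*h + 3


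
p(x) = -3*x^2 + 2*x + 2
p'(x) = 2 - 6*x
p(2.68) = -14.19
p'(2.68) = -14.08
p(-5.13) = -87.21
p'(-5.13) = 32.78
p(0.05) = 2.09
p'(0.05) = 1.70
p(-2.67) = -24.73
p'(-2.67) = 18.02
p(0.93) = 1.27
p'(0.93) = -3.58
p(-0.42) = 0.63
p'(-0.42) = 4.52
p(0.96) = 1.16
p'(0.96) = -3.76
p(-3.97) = -53.22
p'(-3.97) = 25.82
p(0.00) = 2.00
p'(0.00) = 2.00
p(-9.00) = -259.00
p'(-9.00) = 56.00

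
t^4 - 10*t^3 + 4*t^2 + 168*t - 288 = (t - 6)^2*(t - 2)*(t + 4)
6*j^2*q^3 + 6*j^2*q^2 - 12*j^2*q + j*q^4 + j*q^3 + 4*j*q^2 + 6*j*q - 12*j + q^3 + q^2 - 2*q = (6*j + q)*(q - 1)*(q + 2)*(j*q + 1)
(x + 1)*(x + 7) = x^2 + 8*x + 7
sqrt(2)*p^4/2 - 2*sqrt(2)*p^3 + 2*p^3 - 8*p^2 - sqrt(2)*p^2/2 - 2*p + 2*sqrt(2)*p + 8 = (p - 4)*(p - 1)*(p + 2*sqrt(2))*(sqrt(2)*p/2 + sqrt(2)/2)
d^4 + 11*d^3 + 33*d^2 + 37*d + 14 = (d + 1)^2*(d + 2)*(d + 7)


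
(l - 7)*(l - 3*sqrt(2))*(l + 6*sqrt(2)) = l^3 - 7*l^2 + 3*sqrt(2)*l^2 - 36*l - 21*sqrt(2)*l + 252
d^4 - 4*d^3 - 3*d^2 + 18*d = d*(d - 3)^2*(d + 2)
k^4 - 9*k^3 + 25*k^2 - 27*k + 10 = (k - 5)*(k - 2)*(k - 1)^2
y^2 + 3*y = y*(y + 3)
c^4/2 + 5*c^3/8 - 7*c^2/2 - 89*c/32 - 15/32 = (c/2 + 1/4)*(c - 5/2)*(c + 1/4)*(c + 3)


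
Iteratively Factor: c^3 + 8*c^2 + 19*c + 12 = (c + 3)*(c^2 + 5*c + 4) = (c + 1)*(c + 3)*(c + 4)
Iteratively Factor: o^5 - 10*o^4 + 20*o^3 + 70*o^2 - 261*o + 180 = (o - 3)*(o^4 - 7*o^3 - o^2 + 67*o - 60) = (o - 5)*(o - 3)*(o^3 - 2*o^2 - 11*o + 12) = (o - 5)*(o - 3)*(o - 1)*(o^2 - o - 12) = (o - 5)*(o - 3)*(o - 1)*(o + 3)*(o - 4)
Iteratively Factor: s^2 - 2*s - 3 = (s + 1)*(s - 3)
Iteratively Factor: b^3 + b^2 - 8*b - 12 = (b - 3)*(b^2 + 4*b + 4) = (b - 3)*(b + 2)*(b + 2)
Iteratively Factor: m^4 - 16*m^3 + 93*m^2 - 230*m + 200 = (m - 5)*(m^3 - 11*m^2 + 38*m - 40) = (m - 5)*(m - 4)*(m^2 - 7*m + 10) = (m - 5)*(m - 4)*(m - 2)*(m - 5)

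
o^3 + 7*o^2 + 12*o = o*(o + 3)*(o + 4)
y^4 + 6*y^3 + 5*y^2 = y^2*(y + 1)*(y + 5)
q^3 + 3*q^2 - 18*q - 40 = (q - 4)*(q + 2)*(q + 5)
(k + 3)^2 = k^2 + 6*k + 9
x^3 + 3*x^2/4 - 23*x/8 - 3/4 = (x - 3/2)*(x + 1/4)*(x + 2)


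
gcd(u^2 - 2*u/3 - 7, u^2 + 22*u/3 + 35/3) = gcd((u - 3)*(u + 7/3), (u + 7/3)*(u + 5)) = u + 7/3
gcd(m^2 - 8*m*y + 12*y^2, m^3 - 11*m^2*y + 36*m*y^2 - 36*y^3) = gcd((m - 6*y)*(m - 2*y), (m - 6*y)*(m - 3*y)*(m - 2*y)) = m^2 - 8*m*y + 12*y^2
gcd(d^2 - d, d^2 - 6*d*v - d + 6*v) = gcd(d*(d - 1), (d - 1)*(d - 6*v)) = d - 1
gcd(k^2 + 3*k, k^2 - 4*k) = k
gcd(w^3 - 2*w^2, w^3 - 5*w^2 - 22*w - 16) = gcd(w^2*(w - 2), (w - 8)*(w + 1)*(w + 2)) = 1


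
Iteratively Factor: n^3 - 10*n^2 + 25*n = (n - 5)*(n^2 - 5*n) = (n - 5)^2*(n)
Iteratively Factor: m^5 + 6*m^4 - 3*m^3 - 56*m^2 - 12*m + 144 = (m - 2)*(m^4 + 8*m^3 + 13*m^2 - 30*m - 72) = (m - 2)^2*(m^3 + 10*m^2 + 33*m + 36) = (m - 2)^2*(m + 4)*(m^2 + 6*m + 9) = (m - 2)^2*(m + 3)*(m + 4)*(m + 3)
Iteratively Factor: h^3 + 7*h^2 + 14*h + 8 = (h + 1)*(h^2 + 6*h + 8) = (h + 1)*(h + 4)*(h + 2)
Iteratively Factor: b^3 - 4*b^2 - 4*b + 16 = (b + 2)*(b^2 - 6*b + 8) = (b - 4)*(b + 2)*(b - 2)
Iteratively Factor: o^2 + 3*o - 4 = (o - 1)*(o + 4)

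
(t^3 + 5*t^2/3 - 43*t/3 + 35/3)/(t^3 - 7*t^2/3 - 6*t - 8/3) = (-3*t^3 - 5*t^2 + 43*t - 35)/(-3*t^3 + 7*t^2 + 18*t + 8)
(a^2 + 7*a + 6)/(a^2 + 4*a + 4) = (a^2 + 7*a + 6)/(a^2 + 4*a + 4)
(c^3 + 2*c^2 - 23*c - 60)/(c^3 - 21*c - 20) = (c + 3)/(c + 1)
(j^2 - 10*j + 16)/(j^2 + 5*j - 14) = (j - 8)/(j + 7)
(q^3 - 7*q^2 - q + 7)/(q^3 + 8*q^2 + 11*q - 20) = (q^2 - 6*q - 7)/(q^2 + 9*q + 20)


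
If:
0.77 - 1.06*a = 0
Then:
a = 0.73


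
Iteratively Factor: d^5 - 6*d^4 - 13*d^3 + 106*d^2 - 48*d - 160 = (d + 4)*(d^4 - 10*d^3 + 27*d^2 - 2*d - 40) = (d + 1)*(d + 4)*(d^3 - 11*d^2 + 38*d - 40) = (d - 5)*(d + 1)*(d + 4)*(d^2 - 6*d + 8) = (d - 5)*(d - 4)*(d + 1)*(d + 4)*(d - 2)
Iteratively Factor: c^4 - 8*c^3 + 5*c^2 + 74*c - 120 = (c - 5)*(c^3 - 3*c^2 - 10*c + 24) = (c - 5)*(c - 2)*(c^2 - c - 12) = (c - 5)*(c - 4)*(c - 2)*(c + 3)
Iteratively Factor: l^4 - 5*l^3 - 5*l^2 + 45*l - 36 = (l - 1)*(l^3 - 4*l^2 - 9*l + 36) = (l - 4)*(l - 1)*(l^2 - 9) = (l - 4)*(l - 1)*(l + 3)*(l - 3)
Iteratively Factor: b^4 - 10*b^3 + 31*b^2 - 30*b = (b - 3)*(b^3 - 7*b^2 + 10*b) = (b - 3)*(b - 2)*(b^2 - 5*b) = (b - 5)*(b - 3)*(b - 2)*(b)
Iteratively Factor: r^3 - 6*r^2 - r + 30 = (r - 5)*(r^2 - r - 6) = (r - 5)*(r + 2)*(r - 3)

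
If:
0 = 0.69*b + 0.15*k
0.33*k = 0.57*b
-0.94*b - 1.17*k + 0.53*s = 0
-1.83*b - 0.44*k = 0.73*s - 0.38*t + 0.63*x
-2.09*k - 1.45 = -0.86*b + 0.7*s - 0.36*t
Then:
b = 0.00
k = 0.00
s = 0.00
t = 4.03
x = 2.43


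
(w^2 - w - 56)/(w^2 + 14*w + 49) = (w - 8)/(w + 7)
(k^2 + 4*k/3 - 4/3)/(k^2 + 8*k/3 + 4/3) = (3*k - 2)/(3*k + 2)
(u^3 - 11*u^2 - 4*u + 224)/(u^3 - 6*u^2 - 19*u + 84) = (u - 8)/(u - 3)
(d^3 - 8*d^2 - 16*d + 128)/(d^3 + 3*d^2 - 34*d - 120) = (d^2 - 12*d + 32)/(d^2 - d - 30)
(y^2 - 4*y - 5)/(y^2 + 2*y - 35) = (y + 1)/(y + 7)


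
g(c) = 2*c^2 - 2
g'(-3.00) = -12.00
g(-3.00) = 16.00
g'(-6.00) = -24.00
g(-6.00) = 70.00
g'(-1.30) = -5.20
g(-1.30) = 1.38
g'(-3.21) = -12.84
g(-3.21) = 18.61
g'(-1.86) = -7.44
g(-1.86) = 4.92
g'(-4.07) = -16.28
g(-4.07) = 31.13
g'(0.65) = 2.60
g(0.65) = -1.16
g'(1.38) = 5.52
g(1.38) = 1.81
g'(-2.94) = -11.76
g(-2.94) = 15.29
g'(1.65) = 6.60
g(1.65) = 3.44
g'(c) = 4*c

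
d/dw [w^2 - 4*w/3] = 2*w - 4/3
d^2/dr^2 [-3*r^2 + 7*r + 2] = -6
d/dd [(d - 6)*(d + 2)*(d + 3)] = 3*d^2 - 2*d - 24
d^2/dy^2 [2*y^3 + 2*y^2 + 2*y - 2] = 12*y + 4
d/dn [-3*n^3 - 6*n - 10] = -9*n^2 - 6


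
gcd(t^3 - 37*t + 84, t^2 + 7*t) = t + 7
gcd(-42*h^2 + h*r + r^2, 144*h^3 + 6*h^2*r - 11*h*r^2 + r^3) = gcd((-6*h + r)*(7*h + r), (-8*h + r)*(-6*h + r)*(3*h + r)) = -6*h + r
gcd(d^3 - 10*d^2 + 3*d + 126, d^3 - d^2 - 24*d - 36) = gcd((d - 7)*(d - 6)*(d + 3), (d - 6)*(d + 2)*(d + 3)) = d^2 - 3*d - 18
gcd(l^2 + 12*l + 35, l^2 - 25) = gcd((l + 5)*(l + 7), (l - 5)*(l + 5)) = l + 5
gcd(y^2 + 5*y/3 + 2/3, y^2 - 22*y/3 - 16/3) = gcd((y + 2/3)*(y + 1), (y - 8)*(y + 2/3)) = y + 2/3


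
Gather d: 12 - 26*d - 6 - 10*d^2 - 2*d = -10*d^2 - 28*d + 6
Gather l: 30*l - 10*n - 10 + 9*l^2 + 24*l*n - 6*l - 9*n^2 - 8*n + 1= 9*l^2 + l*(24*n + 24) - 9*n^2 - 18*n - 9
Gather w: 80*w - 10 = 80*w - 10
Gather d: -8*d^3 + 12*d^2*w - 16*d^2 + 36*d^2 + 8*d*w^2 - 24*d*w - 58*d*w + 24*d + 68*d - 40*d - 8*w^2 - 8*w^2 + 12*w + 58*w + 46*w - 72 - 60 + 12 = -8*d^3 + d^2*(12*w + 20) + d*(8*w^2 - 82*w + 52) - 16*w^2 + 116*w - 120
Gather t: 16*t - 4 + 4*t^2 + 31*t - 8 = 4*t^2 + 47*t - 12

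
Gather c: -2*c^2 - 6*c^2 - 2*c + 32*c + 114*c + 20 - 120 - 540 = -8*c^2 + 144*c - 640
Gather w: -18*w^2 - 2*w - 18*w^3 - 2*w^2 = -18*w^3 - 20*w^2 - 2*w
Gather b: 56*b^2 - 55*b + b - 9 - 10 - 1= 56*b^2 - 54*b - 20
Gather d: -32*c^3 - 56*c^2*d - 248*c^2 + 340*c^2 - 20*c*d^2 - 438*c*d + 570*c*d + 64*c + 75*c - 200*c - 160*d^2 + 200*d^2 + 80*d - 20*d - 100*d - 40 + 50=-32*c^3 + 92*c^2 - 61*c + d^2*(40 - 20*c) + d*(-56*c^2 + 132*c - 40) + 10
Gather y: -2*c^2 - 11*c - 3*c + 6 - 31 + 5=-2*c^2 - 14*c - 20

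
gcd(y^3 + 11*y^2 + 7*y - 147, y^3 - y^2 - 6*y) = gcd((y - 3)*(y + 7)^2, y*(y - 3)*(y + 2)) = y - 3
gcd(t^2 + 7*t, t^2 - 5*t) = t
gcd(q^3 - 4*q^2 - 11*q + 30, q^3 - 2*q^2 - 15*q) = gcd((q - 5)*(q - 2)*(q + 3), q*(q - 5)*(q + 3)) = q^2 - 2*q - 15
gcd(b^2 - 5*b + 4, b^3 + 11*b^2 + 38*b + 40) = 1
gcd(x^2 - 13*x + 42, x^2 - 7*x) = x - 7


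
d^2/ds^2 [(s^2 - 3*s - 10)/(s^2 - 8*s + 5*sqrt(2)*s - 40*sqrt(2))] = 2*(-(2*s - 8 + 5*sqrt(2))^2*(-s^2 + 3*s + 10) + (-s^2 + 3*s - (2*s - 3)*(2*s - 8 + 5*sqrt(2)) + 10)*(s^2 - 8*s + 5*sqrt(2)*s - 40*sqrt(2)) + (s^2 - 8*s + 5*sqrt(2)*s - 40*sqrt(2))^2)/(s^2 - 8*s + 5*sqrt(2)*s - 40*sqrt(2))^3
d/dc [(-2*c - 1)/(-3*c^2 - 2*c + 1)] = 2*(-3*c^2 - 3*c - 2)/(9*c^4 + 12*c^3 - 2*c^2 - 4*c + 1)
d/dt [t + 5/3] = 1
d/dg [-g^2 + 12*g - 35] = 12 - 2*g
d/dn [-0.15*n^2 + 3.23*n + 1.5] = 3.23 - 0.3*n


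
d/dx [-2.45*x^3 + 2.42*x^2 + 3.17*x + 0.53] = -7.35*x^2 + 4.84*x + 3.17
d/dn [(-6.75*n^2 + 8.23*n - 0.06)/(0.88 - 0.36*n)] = (2.43*n^2 - 11.88*n + 7.2208)/(0.1296*n^2 - 0.6336*n + 0.7744)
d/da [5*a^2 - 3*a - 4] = 10*a - 3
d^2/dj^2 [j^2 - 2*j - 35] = 2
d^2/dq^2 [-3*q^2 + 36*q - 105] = -6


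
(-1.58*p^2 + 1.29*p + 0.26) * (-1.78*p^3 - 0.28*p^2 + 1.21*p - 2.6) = 2.8124*p^5 - 1.8538*p^4 - 2.7358*p^3 + 5.5961*p^2 - 3.0394*p - 0.676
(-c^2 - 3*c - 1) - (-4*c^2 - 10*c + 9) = 3*c^2 + 7*c - 10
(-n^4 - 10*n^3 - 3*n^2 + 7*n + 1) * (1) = -n^4 - 10*n^3 - 3*n^2 + 7*n + 1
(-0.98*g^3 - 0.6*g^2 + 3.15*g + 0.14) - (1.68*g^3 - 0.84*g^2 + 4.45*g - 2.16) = -2.66*g^3 + 0.24*g^2 - 1.3*g + 2.3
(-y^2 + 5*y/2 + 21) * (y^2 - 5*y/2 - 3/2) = -y^4 + 5*y^3 + 65*y^2/4 - 225*y/4 - 63/2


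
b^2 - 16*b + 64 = (b - 8)^2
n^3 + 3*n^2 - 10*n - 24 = (n - 3)*(n + 2)*(n + 4)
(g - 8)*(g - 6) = g^2 - 14*g + 48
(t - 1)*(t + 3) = t^2 + 2*t - 3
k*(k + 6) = k^2 + 6*k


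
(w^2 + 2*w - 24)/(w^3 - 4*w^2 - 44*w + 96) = (w - 4)/(w^2 - 10*w + 16)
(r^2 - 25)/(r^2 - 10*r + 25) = (r + 5)/(r - 5)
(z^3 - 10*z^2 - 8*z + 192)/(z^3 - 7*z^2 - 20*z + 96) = (z - 6)/(z - 3)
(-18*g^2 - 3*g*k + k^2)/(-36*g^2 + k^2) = (3*g + k)/(6*g + k)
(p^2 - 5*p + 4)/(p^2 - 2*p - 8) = (p - 1)/(p + 2)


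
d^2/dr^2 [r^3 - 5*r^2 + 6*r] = 6*r - 10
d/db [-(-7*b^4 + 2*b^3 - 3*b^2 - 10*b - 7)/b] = 21*b^2 - 4*b + 3 - 7/b^2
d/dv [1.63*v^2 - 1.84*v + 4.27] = 3.26*v - 1.84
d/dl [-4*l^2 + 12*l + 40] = 12 - 8*l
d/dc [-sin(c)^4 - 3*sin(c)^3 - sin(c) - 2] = -(4*sin(c)^3 + 9*sin(c)^2 + 1)*cos(c)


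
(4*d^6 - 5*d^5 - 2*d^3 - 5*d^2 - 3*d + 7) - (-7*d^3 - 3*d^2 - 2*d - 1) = 4*d^6 - 5*d^5 + 5*d^3 - 2*d^2 - d + 8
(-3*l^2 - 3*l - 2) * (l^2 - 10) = -3*l^4 - 3*l^3 + 28*l^2 + 30*l + 20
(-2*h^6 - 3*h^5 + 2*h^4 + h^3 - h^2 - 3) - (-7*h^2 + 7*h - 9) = -2*h^6 - 3*h^5 + 2*h^4 + h^3 + 6*h^2 - 7*h + 6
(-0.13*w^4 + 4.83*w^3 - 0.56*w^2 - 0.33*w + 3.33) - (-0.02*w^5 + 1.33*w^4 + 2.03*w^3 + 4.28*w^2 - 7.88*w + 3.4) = 0.02*w^5 - 1.46*w^4 + 2.8*w^3 - 4.84*w^2 + 7.55*w - 0.0699999999999998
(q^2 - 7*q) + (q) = q^2 - 6*q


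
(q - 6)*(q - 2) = q^2 - 8*q + 12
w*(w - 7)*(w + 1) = w^3 - 6*w^2 - 7*w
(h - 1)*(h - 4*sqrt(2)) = h^2 - 4*sqrt(2)*h - h + 4*sqrt(2)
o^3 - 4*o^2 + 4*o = o*(o - 2)^2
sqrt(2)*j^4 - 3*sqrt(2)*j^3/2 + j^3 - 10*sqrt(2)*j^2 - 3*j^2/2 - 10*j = j*(j - 4)*(j + 5/2)*(sqrt(2)*j + 1)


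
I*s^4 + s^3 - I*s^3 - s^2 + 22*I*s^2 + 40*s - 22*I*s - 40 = (s - 4*I)*(s - 2*I)*(s + 5*I)*(I*s - I)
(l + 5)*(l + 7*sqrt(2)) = l^2 + 5*l + 7*sqrt(2)*l + 35*sqrt(2)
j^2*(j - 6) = j^3 - 6*j^2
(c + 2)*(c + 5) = c^2 + 7*c + 10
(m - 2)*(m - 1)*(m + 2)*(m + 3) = m^4 + 2*m^3 - 7*m^2 - 8*m + 12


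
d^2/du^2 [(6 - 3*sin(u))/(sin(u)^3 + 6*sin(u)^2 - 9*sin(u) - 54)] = 3*(4*sin(u)^7 - 66*sin(u)^5 + 492*sin(u)^4 + 1398*sin(u)^3 - 3564*sin(u)^2 + 1944*sin(u) + 2592)/(sin(u)^3 + 6*sin(u)^2 - 9*sin(u) - 54)^3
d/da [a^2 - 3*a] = 2*a - 3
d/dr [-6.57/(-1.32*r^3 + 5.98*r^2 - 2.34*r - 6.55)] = (-26.0172*r^2 + 78.5772*r - 15.3738)/(1.32*r^3 - 5.98*r^2 + 2.34*r + 6.55)^2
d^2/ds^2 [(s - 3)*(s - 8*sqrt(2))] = 2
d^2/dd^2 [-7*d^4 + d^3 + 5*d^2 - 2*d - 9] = -84*d^2 + 6*d + 10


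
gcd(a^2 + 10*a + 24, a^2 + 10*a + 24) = a^2 + 10*a + 24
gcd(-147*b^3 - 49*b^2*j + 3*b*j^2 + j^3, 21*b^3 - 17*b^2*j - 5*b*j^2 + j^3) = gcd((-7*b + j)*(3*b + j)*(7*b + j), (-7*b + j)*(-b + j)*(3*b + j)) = 21*b^2 + 4*b*j - j^2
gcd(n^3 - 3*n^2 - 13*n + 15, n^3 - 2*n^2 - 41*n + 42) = n - 1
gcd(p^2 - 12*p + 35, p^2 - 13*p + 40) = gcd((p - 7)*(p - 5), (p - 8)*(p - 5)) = p - 5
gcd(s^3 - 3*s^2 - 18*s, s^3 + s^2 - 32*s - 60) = s - 6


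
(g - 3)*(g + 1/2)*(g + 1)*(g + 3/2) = g^4 - 25*g^2/4 - 15*g/2 - 9/4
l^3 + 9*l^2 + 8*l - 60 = (l - 2)*(l + 5)*(l + 6)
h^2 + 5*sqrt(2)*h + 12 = (h + 2*sqrt(2))*(h + 3*sqrt(2))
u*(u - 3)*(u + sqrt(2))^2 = u^4 - 3*u^3 + 2*sqrt(2)*u^3 - 6*sqrt(2)*u^2 + 2*u^2 - 6*u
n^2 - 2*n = n*(n - 2)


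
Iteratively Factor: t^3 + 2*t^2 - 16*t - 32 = (t + 2)*(t^2 - 16) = (t - 4)*(t + 2)*(t + 4)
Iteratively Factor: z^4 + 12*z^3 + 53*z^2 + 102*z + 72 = (z + 3)*(z^3 + 9*z^2 + 26*z + 24) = (z + 3)*(z + 4)*(z^2 + 5*z + 6) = (z + 2)*(z + 3)*(z + 4)*(z + 3)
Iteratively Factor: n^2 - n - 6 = (n + 2)*(n - 3)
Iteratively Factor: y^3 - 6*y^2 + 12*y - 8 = (y - 2)*(y^2 - 4*y + 4) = (y - 2)^2*(y - 2)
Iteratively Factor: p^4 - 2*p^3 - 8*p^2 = (p)*(p^3 - 2*p^2 - 8*p) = p*(p - 4)*(p^2 + 2*p) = p^2*(p - 4)*(p + 2)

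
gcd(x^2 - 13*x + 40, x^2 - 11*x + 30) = x - 5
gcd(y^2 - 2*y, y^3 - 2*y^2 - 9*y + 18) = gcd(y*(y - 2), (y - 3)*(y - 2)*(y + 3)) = y - 2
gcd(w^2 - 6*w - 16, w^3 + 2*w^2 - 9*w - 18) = w + 2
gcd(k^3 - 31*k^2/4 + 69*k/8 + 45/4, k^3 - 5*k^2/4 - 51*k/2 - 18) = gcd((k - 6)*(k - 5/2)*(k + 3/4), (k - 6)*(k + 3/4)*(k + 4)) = k^2 - 21*k/4 - 9/2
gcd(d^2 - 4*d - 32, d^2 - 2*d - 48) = d - 8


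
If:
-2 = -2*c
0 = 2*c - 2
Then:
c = 1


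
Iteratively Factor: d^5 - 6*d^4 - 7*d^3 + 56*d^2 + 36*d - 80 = (d + 2)*(d^4 - 8*d^3 + 9*d^2 + 38*d - 40) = (d - 1)*(d + 2)*(d^3 - 7*d^2 + 2*d + 40) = (d - 1)*(d + 2)^2*(d^2 - 9*d + 20) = (d - 4)*(d - 1)*(d + 2)^2*(d - 5)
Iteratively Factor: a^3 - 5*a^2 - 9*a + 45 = (a + 3)*(a^2 - 8*a + 15) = (a - 3)*(a + 3)*(a - 5)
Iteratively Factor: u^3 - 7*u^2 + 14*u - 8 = (u - 2)*(u^2 - 5*u + 4) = (u - 2)*(u - 1)*(u - 4)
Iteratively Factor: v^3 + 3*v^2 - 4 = (v + 2)*(v^2 + v - 2) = (v + 2)^2*(v - 1)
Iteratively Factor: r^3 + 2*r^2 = (r)*(r^2 + 2*r) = r^2*(r + 2)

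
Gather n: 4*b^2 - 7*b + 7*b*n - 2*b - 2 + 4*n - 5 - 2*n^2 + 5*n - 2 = 4*b^2 - 9*b - 2*n^2 + n*(7*b + 9) - 9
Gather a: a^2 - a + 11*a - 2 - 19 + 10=a^2 + 10*a - 11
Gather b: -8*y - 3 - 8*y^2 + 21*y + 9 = -8*y^2 + 13*y + 6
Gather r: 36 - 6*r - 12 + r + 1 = 25 - 5*r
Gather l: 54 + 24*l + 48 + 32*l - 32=56*l + 70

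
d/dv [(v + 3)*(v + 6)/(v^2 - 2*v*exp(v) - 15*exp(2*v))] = (2*(v + 3)*(v + 6)*(v*exp(v) - v + 15*exp(2*v) + exp(v)) - (2*v + 9)*(-v^2 + 2*v*exp(v) + 15*exp(2*v)))/(-v^2 + 2*v*exp(v) + 15*exp(2*v))^2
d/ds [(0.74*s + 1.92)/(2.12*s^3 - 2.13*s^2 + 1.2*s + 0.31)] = (-3.1376*s^3 - 10.635*s^2 + 8.1792*s - 2.0746)/(4.4944*s^6 - 9.0312*s^5 + 9.6249*s^4 - 3.7976*s^3 + 0.1194*s^2 + 0.744*s + 0.0961)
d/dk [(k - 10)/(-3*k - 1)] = -31/(3*k + 1)^2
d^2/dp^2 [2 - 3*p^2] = -6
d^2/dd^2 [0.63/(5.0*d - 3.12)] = 31.5/(5.0*d - 3.12)^3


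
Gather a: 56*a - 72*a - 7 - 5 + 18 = 6 - 16*a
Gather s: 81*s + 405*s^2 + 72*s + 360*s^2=765*s^2 + 153*s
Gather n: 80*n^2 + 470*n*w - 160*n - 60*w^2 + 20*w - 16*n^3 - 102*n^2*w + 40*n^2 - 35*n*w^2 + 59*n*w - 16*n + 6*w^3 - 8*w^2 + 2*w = -16*n^3 + n^2*(120 - 102*w) + n*(-35*w^2 + 529*w - 176) + 6*w^3 - 68*w^2 + 22*w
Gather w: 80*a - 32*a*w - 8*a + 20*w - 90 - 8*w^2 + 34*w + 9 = 72*a - 8*w^2 + w*(54 - 32*a) - 81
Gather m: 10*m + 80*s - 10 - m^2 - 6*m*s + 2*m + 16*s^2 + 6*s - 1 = -m^2 + m*(12 - 6*s) + 16*s^2 + 86*s - 11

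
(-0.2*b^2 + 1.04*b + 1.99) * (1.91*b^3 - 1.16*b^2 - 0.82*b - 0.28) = -0.382*b^5 + 2.2184*b^4 + 2.7585*b^3 - 3.1052*b^2 - 1.923*b - 0.5572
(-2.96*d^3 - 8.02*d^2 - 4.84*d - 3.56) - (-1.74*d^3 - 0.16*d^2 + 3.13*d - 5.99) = -1.22*d^3 - 7.86*d^2 - 7.97*d + 2.43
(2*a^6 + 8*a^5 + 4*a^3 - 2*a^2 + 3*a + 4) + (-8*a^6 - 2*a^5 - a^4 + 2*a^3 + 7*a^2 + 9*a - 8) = -6*a^6 + 6*a^5 - a^4 + 6*a^3 + 5*a^2 + 12*a - 4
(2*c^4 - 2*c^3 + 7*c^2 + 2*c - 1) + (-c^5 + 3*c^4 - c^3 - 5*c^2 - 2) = -c^5 + 5*c^4 - 3*c^3 + 2*c^2 + 2*c - 3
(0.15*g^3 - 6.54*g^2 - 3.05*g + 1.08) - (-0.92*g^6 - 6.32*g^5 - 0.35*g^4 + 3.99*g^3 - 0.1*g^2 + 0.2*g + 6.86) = 0.92*g^6 + 6.32*g^5 + 0.35*g^4 - 3.84*g^3 - 6.44*g^2 - 3.25*g - 5.78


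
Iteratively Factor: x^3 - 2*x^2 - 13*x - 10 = (x - 5)*(x^2 + 3*x + 2) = (x - 5)*(x + 2)*(x + 1)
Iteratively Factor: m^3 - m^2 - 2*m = (m - 2)*(m^2 + m) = (m - 2)*(m + 1)*(m)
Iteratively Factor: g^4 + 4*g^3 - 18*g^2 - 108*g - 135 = (g + 3)*(g^3 + g^2 - 21*g - 45) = (g - 5)*(g + 3)*(g^2 + 6*g + 9) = (g - 5)*(g + 3)^2*(g + 3)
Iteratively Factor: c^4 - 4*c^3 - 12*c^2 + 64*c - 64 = (c - 4)*(c^3 - 12*c + 16) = (c - 4)*(c + 4)*(c^2 - 4*c + 4) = (c - 4)*(c - 2)*(c + 4)*(c - 2)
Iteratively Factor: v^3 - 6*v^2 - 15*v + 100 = (v - 5)*(v^2 - v - 20) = (v - 5)^2*(v + 4)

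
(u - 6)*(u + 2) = u^2 - 4*u - 12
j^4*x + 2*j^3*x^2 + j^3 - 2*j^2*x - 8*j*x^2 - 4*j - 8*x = (j - 2)*(j + 2)*(j + 2*x)*(j*x + 1)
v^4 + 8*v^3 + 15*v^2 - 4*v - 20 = (v - 1)*(v + 2)^2*(v + 5)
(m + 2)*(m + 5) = m^2 + 7*m + 10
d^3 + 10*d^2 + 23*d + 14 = (d + 1)*(d + 2)*(d + 7)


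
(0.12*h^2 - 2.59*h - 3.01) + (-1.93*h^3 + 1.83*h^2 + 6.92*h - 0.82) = -1.93*h^3 + 1.95*h^2 + 4.33*h - 3.83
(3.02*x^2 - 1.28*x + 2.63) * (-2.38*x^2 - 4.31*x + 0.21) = -7.1876*x^4 - 9.9698*x^3 - 0.1084*x^2 - 11.6041*x + 0.5523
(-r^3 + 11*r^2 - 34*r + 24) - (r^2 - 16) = -r^3 + 10*r^2 - 34*r + 40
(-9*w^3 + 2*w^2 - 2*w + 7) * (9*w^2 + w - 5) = -81*w^5 + 9*w^4 + 29*w^3 + 51*w^2 + 17*w - 35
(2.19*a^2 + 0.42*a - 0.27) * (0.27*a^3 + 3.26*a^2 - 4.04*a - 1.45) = 0.5913*a^5 + 7.2528*a^4 - 7.5513*a^3 - 5.7525*a^2 + 0.4818*a + 0.3915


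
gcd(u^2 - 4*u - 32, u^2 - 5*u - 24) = u - 8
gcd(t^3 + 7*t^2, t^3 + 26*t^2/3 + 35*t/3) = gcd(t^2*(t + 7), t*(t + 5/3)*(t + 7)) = t^2 + 7*t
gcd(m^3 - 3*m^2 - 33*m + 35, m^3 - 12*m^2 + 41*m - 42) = m - 7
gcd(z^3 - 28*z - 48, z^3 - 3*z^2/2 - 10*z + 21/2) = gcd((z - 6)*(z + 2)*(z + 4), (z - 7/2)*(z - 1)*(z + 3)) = 1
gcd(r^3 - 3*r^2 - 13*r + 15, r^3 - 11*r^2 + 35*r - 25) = r^2 - 6*r + 5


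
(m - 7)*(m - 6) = m^2 - 13*m + 42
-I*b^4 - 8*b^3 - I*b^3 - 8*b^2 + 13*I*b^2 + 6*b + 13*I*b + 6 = (b - 6*I)*(b - I)^2*(-I*b - I)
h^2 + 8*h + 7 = (h + 1)*(h + 7)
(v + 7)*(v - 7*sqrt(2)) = v^2 - 7*sqrt(2)*v + 7*v - 49*sqrt(2)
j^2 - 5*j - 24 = (j - 8)*(j + 3)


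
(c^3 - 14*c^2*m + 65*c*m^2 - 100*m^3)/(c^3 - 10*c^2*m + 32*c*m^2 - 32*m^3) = (c^2 - 10*c*m + 25*m^2)/(c^2 - 6*c*m + 8*m^2)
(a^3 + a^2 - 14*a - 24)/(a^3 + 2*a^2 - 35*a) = (a^3 + a^2 - 14*a - 24)/(a*(a^2 + 2*a - 35))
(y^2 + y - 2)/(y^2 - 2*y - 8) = (y - 1)/(y - 4)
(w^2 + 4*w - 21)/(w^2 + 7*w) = (w - 3)/w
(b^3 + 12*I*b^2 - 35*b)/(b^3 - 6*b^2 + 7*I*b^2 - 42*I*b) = (b + 5*I)/(b - 6)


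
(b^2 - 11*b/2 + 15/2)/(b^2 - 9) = (b - 5/2)/(b + 3)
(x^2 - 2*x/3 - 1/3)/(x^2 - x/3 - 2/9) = 3*(x - 1)/(3*x - 2)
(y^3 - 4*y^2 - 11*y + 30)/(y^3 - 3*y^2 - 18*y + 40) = (y + 3)/(y + 4)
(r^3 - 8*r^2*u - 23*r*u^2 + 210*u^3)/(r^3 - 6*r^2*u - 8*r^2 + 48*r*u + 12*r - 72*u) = (r^2 - 2*r*u - 35*u^2)/(r^2 - 8*r + 12)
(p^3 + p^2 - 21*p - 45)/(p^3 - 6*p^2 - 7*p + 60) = (p + 3)/(p - 4)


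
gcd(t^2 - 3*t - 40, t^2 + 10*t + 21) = 1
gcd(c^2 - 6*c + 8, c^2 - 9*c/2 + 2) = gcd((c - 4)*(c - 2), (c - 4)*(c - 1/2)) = c - 4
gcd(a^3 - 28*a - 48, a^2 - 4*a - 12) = a^2 - 4*a - 12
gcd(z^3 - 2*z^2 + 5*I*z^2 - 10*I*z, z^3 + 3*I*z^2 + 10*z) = z^2 + 5*I*z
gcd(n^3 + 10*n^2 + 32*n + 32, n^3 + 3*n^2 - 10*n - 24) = n^2 + 6*n + 8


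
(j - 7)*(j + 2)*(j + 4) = j^3 - j^2 - 34*j - 56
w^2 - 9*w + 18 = (w - 6)*(w - 3)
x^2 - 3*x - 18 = (x - 6)*(x + 3)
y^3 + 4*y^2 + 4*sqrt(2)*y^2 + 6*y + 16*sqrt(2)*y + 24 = (y + 4)*(y + sqrt(2))*(y + 3*sqrt(2))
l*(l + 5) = l^2 + 5*l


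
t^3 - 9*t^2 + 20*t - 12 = (t - 6)*(t - 2)*(t - 1)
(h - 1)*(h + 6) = h^2 + 5*h - 6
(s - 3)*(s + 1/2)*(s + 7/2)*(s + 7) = s^4 + 8*s^3 - 13*s^2/4 - 77*s - 147/4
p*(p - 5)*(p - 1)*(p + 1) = p^4 - 5*p^3 - p^2 + 5*p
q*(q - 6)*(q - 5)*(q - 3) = q^4 - 14*q^3 + 63*q^2 - 90*q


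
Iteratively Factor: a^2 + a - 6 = (a + 3)*(a - 2)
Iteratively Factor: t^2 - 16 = (t - 4)*(t + 4)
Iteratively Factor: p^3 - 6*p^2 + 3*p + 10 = (p + 1)*(p^2 - 7*p + 10) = (p - 5)*(p + 1)*(p - 2)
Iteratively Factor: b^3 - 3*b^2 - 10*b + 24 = (b + 3)*(b^2 - 6*b + 8) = (b - 4)*(b + 3)*(b - 2)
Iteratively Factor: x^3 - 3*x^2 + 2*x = (x - 2)*(x^2 - x) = (x - 2)*(x - 1)*(x)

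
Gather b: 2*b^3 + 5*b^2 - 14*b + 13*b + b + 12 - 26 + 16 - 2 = 2*b^3 + 5*b^2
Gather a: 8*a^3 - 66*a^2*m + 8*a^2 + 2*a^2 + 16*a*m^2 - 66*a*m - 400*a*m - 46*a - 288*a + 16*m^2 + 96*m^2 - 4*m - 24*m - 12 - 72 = 8*a^3 + a^2*(10 - 66*m) + a*(16*m^2 - 466*m - 334) + 112*m^2 - 28*m - 84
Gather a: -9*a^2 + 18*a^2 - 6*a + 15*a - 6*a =9*a^2 + 3*a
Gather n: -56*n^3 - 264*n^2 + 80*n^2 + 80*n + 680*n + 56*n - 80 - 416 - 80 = -56*n^3 - 184*n^2 + 816*n - 576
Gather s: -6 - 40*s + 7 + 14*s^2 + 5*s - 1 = 14*s^2 - 35*s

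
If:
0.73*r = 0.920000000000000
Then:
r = 1.26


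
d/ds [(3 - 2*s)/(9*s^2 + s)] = 3*(6*s^2 - 18*s - 1)/(s^2*(81*s^2 + 18*s + 1))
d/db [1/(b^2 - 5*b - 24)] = (5 - 2*b)/(-b^2 + 5*b + 24)^2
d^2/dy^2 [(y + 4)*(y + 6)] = 2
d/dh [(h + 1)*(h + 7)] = 2*h + 8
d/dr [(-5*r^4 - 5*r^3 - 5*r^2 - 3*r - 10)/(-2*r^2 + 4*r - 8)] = (10*r^5 - 25*r^4 + 60*r^3 + 47*r^2 + 20*r + 32)/(2*(r^4 - 4*r^3 + 12*r^2 - 16*r + 16))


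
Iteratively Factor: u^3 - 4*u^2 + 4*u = (u - 2)*(u^2 - 2*u) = (u - 2)^2*(u)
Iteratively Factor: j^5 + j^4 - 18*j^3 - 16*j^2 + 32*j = (j + 2)*(j^4 - j^3 - 16*j^2 + 16*j) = j*(j + 2)*(j^3 - j^2 - 16*j + 16) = j*(j + 2)*(j + 4)*(j^2 - 5*j + 4) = j*(j - 4)*(j + 2)*(j + 4)*(j - 1)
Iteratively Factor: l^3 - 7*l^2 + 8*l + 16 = (l - 4)*(l^2 - 3*l - 4) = (l - 4)*(l + 1)*(l - 4)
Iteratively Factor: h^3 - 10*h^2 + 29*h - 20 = (h - 1)*(h^2 - 9*h + 20) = (h - 5)*(h - 1)*(h - 4)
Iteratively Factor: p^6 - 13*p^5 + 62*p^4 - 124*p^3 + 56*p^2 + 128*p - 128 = (p - 2)*(p^5 - 11*p^4 + 40*p^3 - 44*p^2 - 32*p + 64) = (p - 2)^2*(p^4 - 9*p^3 + 22*p^2 - 32) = (p - 2)^3*(p^3 - 7*p^2 + 8*p + 16) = (p - 4)*(p - 2)^3*(p^2 - 3*p - 4) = (p - 4)^2*(p - 2)^3*(p + 1)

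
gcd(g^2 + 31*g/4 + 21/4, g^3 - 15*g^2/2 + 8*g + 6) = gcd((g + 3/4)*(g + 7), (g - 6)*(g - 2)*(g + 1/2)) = 1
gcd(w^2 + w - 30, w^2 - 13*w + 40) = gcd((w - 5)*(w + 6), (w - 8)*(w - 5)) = w - 5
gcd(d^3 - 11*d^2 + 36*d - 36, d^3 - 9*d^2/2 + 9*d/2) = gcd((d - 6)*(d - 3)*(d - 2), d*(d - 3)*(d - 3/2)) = d - 3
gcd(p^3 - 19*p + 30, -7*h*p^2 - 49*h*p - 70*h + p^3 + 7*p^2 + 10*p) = p + 5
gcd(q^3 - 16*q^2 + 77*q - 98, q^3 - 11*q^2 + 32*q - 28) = q^2 - 9*q + 14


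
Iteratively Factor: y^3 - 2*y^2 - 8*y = (y)*(y^2 - 2*y - 8) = y*(y + 2)*(y - 4)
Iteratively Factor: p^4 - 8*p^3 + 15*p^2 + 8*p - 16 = (p - 1)*(p^3 - 7*p^2 + 8*p + 16) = (p - 4)*(p - 1)*(p^2 - 3*p - 4) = (p - 4)^2*(p - 1)*(p + 1)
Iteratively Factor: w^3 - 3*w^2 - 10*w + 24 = (w - 4)*(w^2 + w - 6) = (w - 4)*(w - 2)*(w + 3)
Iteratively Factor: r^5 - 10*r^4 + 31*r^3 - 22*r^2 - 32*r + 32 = (r + 1)*(r^4 - 11*r^3 + 42*r^2 - 64*r + 32) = (r - 4)*(r + 1)*(r^3 - 7*r^2 + 14*r - 8) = (r - 4)^2*(r + 1)*(r^2 - 3*r + 2) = (r - 4)^2*(r - 2)*(r + 1)*(r - 1)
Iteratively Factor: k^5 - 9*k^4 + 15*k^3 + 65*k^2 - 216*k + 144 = (k - 3)*(k^4 - 6*k^3 - 3*k^2 + 56*k - 48) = (k - 4)*(k - 3)*(k^3 - 2*k^2 - 11*k + 12) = (k - 4)^2*(k - 3)*(k^2 + 2*k - 3) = (k - 4)^2*(k - 3)*(k - 1)*(k + 3)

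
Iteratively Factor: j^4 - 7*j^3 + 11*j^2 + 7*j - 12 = (j - 3)*(j^3 - 4*j^2 - j + 4) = (j - 3)*(j + 1)*(j^2 - 5*j + 4) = (j - 4)*(j - 3)*(j + 1)*(j - 1)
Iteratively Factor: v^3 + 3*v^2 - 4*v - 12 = (v - 2)*(v^2 + 5*v + 6) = (v - 2)*(v + 2)*(v + 3)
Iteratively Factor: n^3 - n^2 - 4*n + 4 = (n - 2)*(n^2 + n - 2) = (n - 2)*(n - 1)*(n + 2)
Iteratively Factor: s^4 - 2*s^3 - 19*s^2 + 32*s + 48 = (s - 3)*(s^3 + s^2 - 16*s - 16) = (s - 3)*(s + 4)*(s^2 - 3*s - 4) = (s - 3)*(s + 1)*(s + 4)*(s - 4)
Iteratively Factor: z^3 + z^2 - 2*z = (z + 2)*(z^2 - z) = z*(z + 2)*(z - 1)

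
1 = 1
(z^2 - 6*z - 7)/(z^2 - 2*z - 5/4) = 4*(-z^2 + 6*z + 7)/(-4*z^2 + 8*z + 5)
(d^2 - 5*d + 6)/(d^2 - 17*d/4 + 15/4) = 4*(d - 2)/(4*d - 5)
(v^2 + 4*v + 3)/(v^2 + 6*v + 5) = (v + 3)/(v + 5)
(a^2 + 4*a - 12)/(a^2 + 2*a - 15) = (a^2 + 4*a - 12)/(a^2 + 2*a - 15)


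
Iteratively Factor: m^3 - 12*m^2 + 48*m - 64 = (m - 4)*(m^2 - 8*m + 16) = (m - 4)^2*(m - 4)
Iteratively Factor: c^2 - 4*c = (c)*(c - 4)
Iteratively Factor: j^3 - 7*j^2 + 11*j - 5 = (j - 1)*(j^2 - 6*j + 5) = (j - 1)^2*(j - 5)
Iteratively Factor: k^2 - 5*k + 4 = (k - 4)*(k - 1)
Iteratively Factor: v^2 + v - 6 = (v + 3)*(v - 2)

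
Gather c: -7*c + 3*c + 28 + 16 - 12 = 32 - 4*c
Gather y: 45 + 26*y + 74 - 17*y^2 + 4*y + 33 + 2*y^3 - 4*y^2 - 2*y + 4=2*y^3 - 21*y^2 + 28*y + 156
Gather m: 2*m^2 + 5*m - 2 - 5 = 2*m^2 + 5*m - 7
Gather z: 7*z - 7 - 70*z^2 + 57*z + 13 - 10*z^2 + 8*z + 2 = -80*z^2 + 72*z + 8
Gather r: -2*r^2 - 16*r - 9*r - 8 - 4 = -2*r^2 - 25*r - 12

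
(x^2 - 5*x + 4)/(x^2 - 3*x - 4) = (x - 1)/(x + 1)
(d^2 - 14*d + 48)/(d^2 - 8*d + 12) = (d - 8)/(d - 2)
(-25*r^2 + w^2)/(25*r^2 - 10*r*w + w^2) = (-5*r - w)/(5*r - w)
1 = 1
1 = 1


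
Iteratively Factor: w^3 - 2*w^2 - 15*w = (w)*(w^2 - 2*w - 15) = w*(w + 3)*(w - 5)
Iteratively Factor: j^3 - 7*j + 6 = (j + 3)*(j^2 - 3*j + 2) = (j - 1)*(j + 3)*(j - 2)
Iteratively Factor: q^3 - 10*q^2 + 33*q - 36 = (q - 4)*(q^2 - 6*q + 9) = (q - 4)*(q - 3)*(q - 3)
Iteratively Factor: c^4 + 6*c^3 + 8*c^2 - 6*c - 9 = (c + 3)*(c^3 + 3*c^2 - c - 3) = (c - 1)*(c + 3)*(c^2 + 4*c + 3) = (c - 1)*(c + 3)^2*(c + 1)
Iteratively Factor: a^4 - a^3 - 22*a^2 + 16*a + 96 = (a - 3)*(a^3 + 2*a^2 - 16*a - 32) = (a - 4)*(a - 3)*(a^2 + 6*a + 8) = (a - 4)*(a - 3)*(a + 2)*(a + 4)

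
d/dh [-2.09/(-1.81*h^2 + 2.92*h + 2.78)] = (6.1028 - 7.5658*h)/(-1.81*h^2 + 2.92*h + 2.78)^2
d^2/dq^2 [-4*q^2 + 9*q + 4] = -8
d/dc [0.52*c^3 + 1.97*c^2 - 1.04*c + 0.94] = 1.56*c^2 + 3.94*c - 1.04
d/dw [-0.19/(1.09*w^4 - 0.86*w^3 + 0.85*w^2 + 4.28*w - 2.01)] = (0.8284*w^3 - 0.4902*w^2 + 0.323*w + 0.8132)/(1.09*w^4 - 0.86*w^3 + 0.85*w^2 + 4.28*w - 2.01)^2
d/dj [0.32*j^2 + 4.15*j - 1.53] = 0.64*j + 4.15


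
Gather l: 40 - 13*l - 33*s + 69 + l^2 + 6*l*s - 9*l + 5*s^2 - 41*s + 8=l^2 + l*(6*s - 22) + 5*s^2 - 74*s + 117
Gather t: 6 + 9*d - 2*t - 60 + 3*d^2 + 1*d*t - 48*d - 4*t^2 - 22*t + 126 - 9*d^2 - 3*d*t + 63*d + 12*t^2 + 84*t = -6*d^2 + 24*d + 8*t^2 + t*(60 - 2*d) + 72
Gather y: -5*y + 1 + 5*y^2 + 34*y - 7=5*y^2 + 29*y - 6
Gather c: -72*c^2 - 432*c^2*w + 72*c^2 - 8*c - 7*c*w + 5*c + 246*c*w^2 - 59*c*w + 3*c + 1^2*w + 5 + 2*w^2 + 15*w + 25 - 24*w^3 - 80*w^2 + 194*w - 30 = -432*c^2*w + c*(246*w^2 - 66*w) - 24*w^3 - 78*w^2 + 210*w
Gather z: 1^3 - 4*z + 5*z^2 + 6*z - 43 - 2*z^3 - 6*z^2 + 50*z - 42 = -2*z^3 - z^2 + 52*z - 84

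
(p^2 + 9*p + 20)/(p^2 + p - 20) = (p + 4)/(p - 4)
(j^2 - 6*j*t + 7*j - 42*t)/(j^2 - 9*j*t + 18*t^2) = (-j - 7)/(-j + 3*t)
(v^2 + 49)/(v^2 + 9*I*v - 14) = (v - 7*I)/(v + 2*I)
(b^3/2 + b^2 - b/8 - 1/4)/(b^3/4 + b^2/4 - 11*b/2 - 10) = (2*b^2 - 1/2)/(b^2 - b - 20)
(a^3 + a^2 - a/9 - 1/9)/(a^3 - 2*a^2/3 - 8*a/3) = (-9*a^3 - 9*a^2 + a + 1)/(3*a*(-3*a^2 + 2*a + 8))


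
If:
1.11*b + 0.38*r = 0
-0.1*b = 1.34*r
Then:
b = 0.00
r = 0.00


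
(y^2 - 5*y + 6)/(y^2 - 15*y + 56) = (y^2 - 5*y + 6)/(y^2 - 15*y + 56)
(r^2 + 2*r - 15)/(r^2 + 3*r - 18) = (r + 5)/(r + 6)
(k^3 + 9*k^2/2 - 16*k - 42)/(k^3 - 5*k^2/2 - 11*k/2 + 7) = (k + 6)/(k - 1)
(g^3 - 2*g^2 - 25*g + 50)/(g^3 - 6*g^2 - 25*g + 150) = (g - 2)/(g - 6)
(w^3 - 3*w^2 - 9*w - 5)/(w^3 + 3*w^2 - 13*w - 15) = (w^2 - 4*w - 5)/(w^2 + 2*w - 15)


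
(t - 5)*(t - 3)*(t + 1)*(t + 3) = t^4 - 4*t^3 - 14*t^2 + 36*t + 45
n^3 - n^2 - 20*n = n*(n - 5)*(n + 4)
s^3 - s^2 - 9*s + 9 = (s - 3)*(s - 1)*(s + 3)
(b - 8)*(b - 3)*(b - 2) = b^3 - 13*b^2 + 46*b - 48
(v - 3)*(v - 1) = v^2 - 4*v + 3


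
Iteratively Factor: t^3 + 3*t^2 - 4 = (t + 2)*(t^2 + t - 2) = (t - 1)*(t + 2)*(t + 2)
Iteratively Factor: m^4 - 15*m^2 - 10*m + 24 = (m - 1)*(m^3 + m^2 - 14*m - 24) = (m - 1)*(m + 3)*(m^2 - 2*m - 8) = (m - 4)*(m - 1)*(m + 3)*(m + 2)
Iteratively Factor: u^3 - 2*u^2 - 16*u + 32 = (u - 4)*(u^2 + 2*u - 8) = (u - 4)*(u + 4)*(u - 2)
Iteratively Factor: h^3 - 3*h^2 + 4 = (h - 2)*(h^2 - h - 2) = (h - 2)^2*(h + 1)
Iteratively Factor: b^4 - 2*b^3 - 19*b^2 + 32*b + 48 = (b + 1)*(b^3 - 3*b^2 - 16*b + 48) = (b - 3)*(b + 1)*(b^2 - 16) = (b - 4)*(b - 3)*(b + 1)*(b + 4)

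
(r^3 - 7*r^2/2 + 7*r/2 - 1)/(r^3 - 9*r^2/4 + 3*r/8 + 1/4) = 4*(r - 1)/(4*r + 1)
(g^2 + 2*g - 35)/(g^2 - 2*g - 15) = (g + 7)/(g + 3)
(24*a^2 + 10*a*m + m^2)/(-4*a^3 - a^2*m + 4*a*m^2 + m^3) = (-6*a - m)/(a^2 - m^2)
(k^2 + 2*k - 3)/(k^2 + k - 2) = (k + 3)/(k + 2)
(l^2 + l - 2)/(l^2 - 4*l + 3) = (l + 2)/(l - 3)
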